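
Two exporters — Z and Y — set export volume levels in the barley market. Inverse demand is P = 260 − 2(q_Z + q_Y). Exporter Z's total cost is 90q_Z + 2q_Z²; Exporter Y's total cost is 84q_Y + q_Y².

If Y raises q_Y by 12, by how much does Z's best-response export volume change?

-3

Exporter Z's profit: π = q_Z(260 − 2(q_Z + q_Y)) − 90q_Z − 2q_Z².
∂π/∂q_Z = 170 − 8q_Z − 2q_Y = 0, so q_Z = 21.25 − 0.25q_Y.
The reaction-function slope is −0.25, so a 12-unit rise in q_Y moves q_Z by −0.25 × 12 = −3. Z's best response falls — the actions are strategic substitutes.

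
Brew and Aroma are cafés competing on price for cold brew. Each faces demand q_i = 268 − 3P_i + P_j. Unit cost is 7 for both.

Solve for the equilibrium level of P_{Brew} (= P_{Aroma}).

57.8

Brew's profit: π = (P_{Brew} − 7)(268 − 3P_{Brew} + P_{Aroma}).
∂π/∂P_{Brew} = 289 − 6P_{Brew} + P_{Aroma} = 0 ⇒ P_{Brew} = 289/6 + (1/6)P_{Aroma}.
Setting P_{Brew} = P_{Aroma} in the reaction function: P_{Brew} = 289/6 + (1/6)P_{Brew}, so P_{Brew} = (289/6) / (5/6) = 57.8.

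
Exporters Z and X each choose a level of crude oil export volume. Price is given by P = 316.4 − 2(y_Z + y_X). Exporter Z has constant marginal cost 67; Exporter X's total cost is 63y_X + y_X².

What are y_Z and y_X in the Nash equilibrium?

Exporter Z's profit: π = y_Z(316.4 − 2(y_Z + y_X)) − 67y_Z.
∂π/∂y_Z = 249.4 − 4y_Z − 2y_X = 0, so y_Z = 62.35 − 0.5y_X.
For X: ∂π/∂y_X = 253.4 − 6y_X − 2y_Z = 0 ⇒ y_X = 1267/30 − (1/3)y_Z.
Plugging y_X into Z's best response: y_Z = 62.35 − 0.5(1267/30 − (1/3)y_Z) ⇒ (5/6)y_Z = 1237/30, so y_Z = 49.48.
Then y_X = 1267/30 − (1/3)·49.48 = 25.74.

49.48, 25.74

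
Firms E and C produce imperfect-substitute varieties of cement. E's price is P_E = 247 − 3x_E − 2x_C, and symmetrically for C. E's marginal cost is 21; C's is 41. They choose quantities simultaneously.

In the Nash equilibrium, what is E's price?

109.5

Firm E's profit: π = x_E(247 − 3x_E − 2x_C) − 21x_E.
∂π/∂x_E = 226 − 6x_E − 2x_C = 0 ⇒ x_E = 113/3 − (1/3)x_C.
Similarly x_C = 103/3 − (1/3)x_E.
Solving the two reaction functions simultaneously: (1 − (−1/3)(−1/3))x_E = 113/3 − (1/3)·(103/3), so (8/9)x_E = 236/9 and x_E = 29.5.
Then x_C = 103/3 − (1/3)·29.5 = 24.5.
P_E = 247 − 3·29.5 − 2·24.5 = 109.5.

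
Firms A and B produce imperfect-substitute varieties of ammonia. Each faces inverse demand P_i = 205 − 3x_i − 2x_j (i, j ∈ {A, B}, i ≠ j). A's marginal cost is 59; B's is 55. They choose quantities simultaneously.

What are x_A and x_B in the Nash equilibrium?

Firm A's profit: π = x_A(205 − 3x_A − 2x_B) − 59x_A.
∂π/∂x_A = 146 − 6x_A − 2x_B = 0 ⇒ x_A = 73/3 − (1/3)x_B.
Similarly x_B = 25 − (1/3)x_A.
Substituting the second reaction function into the first: x_A = 73/3 − (1/3)(25 − (1/3)x_A), which gives (8/9)x_A = 16 ⇒ x_A = 18.
Then x_B = 25 − (1/3)·18 = 19.

18, 19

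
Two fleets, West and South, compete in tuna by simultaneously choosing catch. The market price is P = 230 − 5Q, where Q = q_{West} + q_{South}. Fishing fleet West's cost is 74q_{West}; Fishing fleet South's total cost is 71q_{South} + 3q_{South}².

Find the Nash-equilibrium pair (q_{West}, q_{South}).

12.6, 6

Fishing fleet West's profit: π = q_{West}(230 − 5(q_{West} + q_{South})) − 74q_{West}.
∂π/∂q_{West} = 156 − 10q_{West} − 5q_{South} = 0, so q_{West} = 15.6 − 0.5q_{South}.
For South: ∂π/∂q_{South} = 159 − 16q_{South} − 5q_{West} = 0 ⇒ q_{South} = 9.9375 − 0.3125q_{West}.
Plugging q_{South} into West's best response: q_{West} = 15.6 − 0.5(9.9375 − 0.3125q_{West}) ⇒ (27/32)q_{West} = 1701/160, so q_{West} = 12.6.
Then q_{South} = 9.9375 − 0.3125·12.6 = 6.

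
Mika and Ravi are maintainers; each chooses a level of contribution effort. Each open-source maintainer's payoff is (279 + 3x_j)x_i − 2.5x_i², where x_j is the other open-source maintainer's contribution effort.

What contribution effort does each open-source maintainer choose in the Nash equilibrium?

Mika's payoff is (279 + 3x_R)x_M − 2.5x_M².
∂π/∂x_M = 279 + 3x_R − 5x_M = 0, so x_M = 55.8 + 0.6x_R.
By symmetry x_R = x_M; substituting into the reaction function, 0.4x_M = 55.8 and x_M = 139.5.

139.5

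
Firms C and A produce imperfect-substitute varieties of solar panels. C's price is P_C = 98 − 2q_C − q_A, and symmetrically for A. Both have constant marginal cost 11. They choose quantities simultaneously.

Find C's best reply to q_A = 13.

Firm C's profit: π = q_C(98 − 2q_C − q_A) − 11q_C.
∂π/∂q_C = 87 − 4q_C − q_A = 0 ⇒ q_C = 21.75 − 0.25q_A.
At q_A = 13: q_C = 21.75 − 0.25·13 = 18.5.

18.5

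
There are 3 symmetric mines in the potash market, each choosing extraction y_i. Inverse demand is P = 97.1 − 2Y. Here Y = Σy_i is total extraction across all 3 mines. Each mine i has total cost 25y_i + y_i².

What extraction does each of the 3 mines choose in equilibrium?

A representative mine's profit is π_i = y_i(97.1 − 2Y) − 25y_i − y_i², with Y = y_i + Σ_{j≠i} y_j.
First-order condition: 72.1 − 6y_i − 2Σ_{j≠i} y_j = 0.
With identical mines, set every y_j = y: then 72.1 − 6y − 4y = 0, i.e. y = 72.1/10 = 7.21.

7.21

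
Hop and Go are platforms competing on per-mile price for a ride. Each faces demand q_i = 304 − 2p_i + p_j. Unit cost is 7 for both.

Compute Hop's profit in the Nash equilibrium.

19602

Hop's profit: π = (p_{Hop} − 7)(304 − 2p_{Hop} + p_{Go}).
∂π/∂p_{Hop} = 318 − 4p_{Hop} + p_{Go} = 0 ⇒ p_{Hop} = 79.5 + 0.25p_{Go}.
By symmetry p_{Go} = p_{Hop}; substituting into the reaction function, 0.75p_{Hop} = 79.5 and p_{Hop} = 106.
q_{Hop} = 304 − 2·106 + 106 = 198.
Profit = (106 − 7)·198 = 19602.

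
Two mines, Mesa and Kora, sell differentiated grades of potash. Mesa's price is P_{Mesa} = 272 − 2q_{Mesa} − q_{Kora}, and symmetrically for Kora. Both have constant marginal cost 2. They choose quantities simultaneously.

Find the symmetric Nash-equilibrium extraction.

54

Mine Mesa's profit: π = q_{Mesa}(272 − 2q_{Mesa} − q_{Kora}) − 2q_{Mesa}.
∂π/∂q_{Mesa} = 270 − 4q_{Mesa} − q_{Kora} = 0 ⇒ q_{Mesa} = 67.5 − 0.25q_{Kora}.
By symmetry q_{Kora} = q_{Mesa}; substituting into the reaction function, 1.25q_{Mesa} = 67.5 and q_{Mesa} = 54.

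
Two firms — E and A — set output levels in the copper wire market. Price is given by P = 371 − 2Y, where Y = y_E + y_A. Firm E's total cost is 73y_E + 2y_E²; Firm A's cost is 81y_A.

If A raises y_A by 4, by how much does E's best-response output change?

Firm E's profit: π = y_E(371 − 2(y_E + y_A)) − 73y_E − 2y_E².
∂π/∂y_E = 298 − 8y_E − 2y_A = 0, so y_E = 37.25 − 0.25y_A.
The reaction-function slope is −0.25, so a 4-unit rise in y_A moves y_E by −0.25 × 4 = −1. E's best response falls — the actions are strategic substitutes.

-1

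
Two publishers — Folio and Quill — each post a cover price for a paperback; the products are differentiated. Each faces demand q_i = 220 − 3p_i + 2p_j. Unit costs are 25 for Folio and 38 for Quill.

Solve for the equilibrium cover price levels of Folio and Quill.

Folio's profit: π = (p_{Folio} − 25)(220 − 3p_{Folio} + 2p_{Quill}).
∂π/∂p_{Folio} = 295 − 6p_{Folio} + 2p_{Quill} = 0 ⇒ p_{Folio} = 295/6 + (1/3)p_{Quill}.
Similarly p_{Quill} = 167/3 + (1/3)p_{Folio}.
Solving the two reaction functions simultaneously: (1 − (1/3)(1/3))p_{Folio} = 295/6 + (1/3)·(167/3), so (8/9)p_{Folio} = 1219/18 and p_{Folio} = 76.1875.
Then p_{Quill} = 167/3 + (1/3)·76.1875 = 81.0625.

76.1875, 81.0625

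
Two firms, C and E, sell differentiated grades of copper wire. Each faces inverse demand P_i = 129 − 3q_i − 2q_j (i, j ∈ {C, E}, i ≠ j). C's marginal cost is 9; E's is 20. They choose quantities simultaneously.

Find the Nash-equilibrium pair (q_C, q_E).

Firm C's profit: π = q_C(129 − 3q_C − 2q_E) − 9q_C.
∂π/∂q_C = 120 − 6q_C − 2q_E = 0 ⇒ q_C = 20 − (1/3)q_E.
Similarly q_E = 109/6 − (1/3)q_C.
Plugging q_E into C's best response: q_C = 20 − (1/3)(109/6 − (1/3)q_C) ⇒ (8/9)q_C = 251/18, so q_C = 15.6875.
Then q_E = 109/6 − (1/3)·15.6875 = 12.9375.

15.6875, 12.9375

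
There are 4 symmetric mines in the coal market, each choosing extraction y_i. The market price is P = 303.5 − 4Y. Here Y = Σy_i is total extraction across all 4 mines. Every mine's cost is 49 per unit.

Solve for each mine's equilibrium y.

A representative mine's profit is π_i = y_i(303.5 − 4Y) − 49y_i, with Y = y_i + Σ_{j≠i} y_j.
First-order condition: 254.5 − 8y_i − 4Σ_{j≠i} y_j = 0.
In a symmetric equilibrium every mine chooses the same y, so Σ_{j≠i} y_j = 3y. The condition becomes 254.5 − 20y = 0, giving y = 254.5/20 = 12.725.

12.725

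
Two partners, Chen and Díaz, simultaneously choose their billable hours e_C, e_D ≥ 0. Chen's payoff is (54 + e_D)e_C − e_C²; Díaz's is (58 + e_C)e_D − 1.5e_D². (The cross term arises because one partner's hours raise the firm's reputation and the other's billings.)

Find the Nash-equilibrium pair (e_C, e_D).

44, 34

Expanding Chen's payoff: 54e_C + e_De_C − e_C².
∂π/∂e_C = 54 + e_D − 2e_C = 0, so e_C = 27 + 0.5e_D.
Likewise for Díaz: e_D = 58/3 + (1/3)e_C.
Substituting the second reaction function into the first: e_C = 27 + 0.5(58/3 + (1/3)e_C), which gives (5/6)e_C = 110/3 ⇒ e_C = 44.
Then e_D = 58/3 + (1/3)·44 = 34.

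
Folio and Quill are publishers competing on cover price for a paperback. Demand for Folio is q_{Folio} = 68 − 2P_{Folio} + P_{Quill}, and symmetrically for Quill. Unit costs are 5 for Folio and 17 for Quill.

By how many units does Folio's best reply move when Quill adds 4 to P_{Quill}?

1

Folio's profit: π = (P_{Folio} − 5)(68 − 2P_{Folio} + P_{Quill}).
∂π/∂P_{Folio} = 78 − 4P_{Folio} + P_{Quill} = 0 ⇒ P_{Folio} = 19.5 + 0.25P_{Quill}.
The reaction-function slope is 0.25, so a 4-unit rise in P_{Quill} moves P_{Folio} by 0.25 × 4 = 1. Folio's best response rises — the actions are strategic complements.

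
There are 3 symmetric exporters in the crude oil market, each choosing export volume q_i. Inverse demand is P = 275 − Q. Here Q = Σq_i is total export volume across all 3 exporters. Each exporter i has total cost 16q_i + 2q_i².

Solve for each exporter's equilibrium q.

A representative exporter's profit is π_i = q_i(275 − Q) − 16q_i − 2q_i², with Q = q_i + Σ_{j≠i} q_j.
First-order condition: 259 − 6q_i − Σ_{j≠i} q_j = 0.
Imposing symmetry (q_j = q for all j) turns Σ_{j≠i} q_j into 2q, so 259 = 8q and q = 32.375.

32.375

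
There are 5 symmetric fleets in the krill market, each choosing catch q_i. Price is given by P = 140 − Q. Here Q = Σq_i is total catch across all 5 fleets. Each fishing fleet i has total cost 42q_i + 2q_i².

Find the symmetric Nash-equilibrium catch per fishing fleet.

A representative fishing fleet's profit is π_i = q_i(140 − Q) − 42q_i − 2q_i², with Q = q_i + Σ_{j≠i} q_j.
First-order condition: 98 − 6q_i − Σ_{j≠i} q_j = 0.
In a symmetric equilibrium every fishing fleet chooses the same q, so Σ_{j≠i} q_j = 4q. The condition becomes 98 − 10q = 0, giving q = 98/10 = 9.8.

9.8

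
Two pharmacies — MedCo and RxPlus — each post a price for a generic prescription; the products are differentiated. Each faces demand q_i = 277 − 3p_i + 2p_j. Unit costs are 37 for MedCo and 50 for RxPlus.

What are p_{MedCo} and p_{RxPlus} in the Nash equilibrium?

MedCo's profit: π = (p_{MedCo} − 37)(277 − 3p_{MedCo} + 2p_{RxPlus}).
∂π/∂p_{MedCo} = 388 − 6p_{MedCo} + 2p_{RxPlus} = 0 ⇒ p_{MedCo} = 194/3 + (1/3)p_{RxPlus}.
Similarly p_{RxPlus} = 427/6 + (1/3)p_{MedCo}.
Solving the two reaction functions simultaneously: (1 − (1/3)(1/3))p_{MedCo} = 194/3 + (1/3)·(427/6), so (8/9)p_{MedCo} = 1591/18 and p_{MedCo} = 99.4375.
Then p_{RxPlus} = 427/6 + (1/3)·99.4375 = 104.3125.

99.4375, 104.3125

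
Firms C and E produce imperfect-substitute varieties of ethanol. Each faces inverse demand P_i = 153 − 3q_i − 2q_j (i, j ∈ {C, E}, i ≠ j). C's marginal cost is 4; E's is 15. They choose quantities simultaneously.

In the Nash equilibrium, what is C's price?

Firm C's profit: π = q_C(153 − 3q_C − 2q_E) − 4q_C.
∂π/∂q_C = 149 − 6q_C − 2q_E = 0 ⇒ q_C = 149/6 − (1/3)q_E.
Similarly q_E = 23 − (1/3)q_C.
Solving the two reaction functions simultaneously: (1 − (−1/3)(−1/3))q_C = 149/6 − (1/3)·23, so (8/9)q_C = 103/6 and q_C = 19.3125.
Then q_E = 23 − (1/3)·19.3125 = 16.5625.
P_C = 153 − 3·19.3125 − 2·16.5625 = 61.9375.

61.9375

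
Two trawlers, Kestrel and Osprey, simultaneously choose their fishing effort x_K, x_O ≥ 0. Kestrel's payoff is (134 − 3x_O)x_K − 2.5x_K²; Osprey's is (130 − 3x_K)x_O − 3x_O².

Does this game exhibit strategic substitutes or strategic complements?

Expanding Kestrel's payoff: 134x_K − 3x_Ox_K − 2.5x_K².
∂π/∂x_K = 134 − 3x_O − 5x_K = 0, so x_K = 26.8 − 0.6x_O.
The best-response slope dx_K/dx_O = −0.6 < 0: the reaction function is downward-sloping, so the choices are strategic substitutes.

strategic substitutes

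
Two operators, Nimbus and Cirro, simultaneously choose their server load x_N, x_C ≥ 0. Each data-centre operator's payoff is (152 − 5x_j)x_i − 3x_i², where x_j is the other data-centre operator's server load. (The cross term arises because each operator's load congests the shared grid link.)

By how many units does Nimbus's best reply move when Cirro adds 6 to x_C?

-5

Nimbus's payoff is (152 − 5x_C)x_N − 3x_N².
∂π/∂x_N = 152 − 5x_C − 6x_N = 0, so x_N = 76/3 − (5/6)x_C.
The reaction-function slope is −5/6, so a 6-unit rise in x_C moves x_N by −5/6 × 6 = −5. Nimbus's best response falls — the actions are strategic substitutes.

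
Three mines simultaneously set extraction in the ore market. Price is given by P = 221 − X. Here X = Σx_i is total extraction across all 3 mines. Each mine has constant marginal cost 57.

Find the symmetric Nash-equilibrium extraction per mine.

A representative mine's profit is π_i = x_i(221 − X) − 57x_i, with X = x_i + Σ_{j≠i} x_j.
First-order condition: 164 − 2x_i − Σ_{j≠i} x_j = 0.
With identical mines, set every x_j = x: then 164 − 2x − 2x = 0, i.e. x = 164/4 = 41.

41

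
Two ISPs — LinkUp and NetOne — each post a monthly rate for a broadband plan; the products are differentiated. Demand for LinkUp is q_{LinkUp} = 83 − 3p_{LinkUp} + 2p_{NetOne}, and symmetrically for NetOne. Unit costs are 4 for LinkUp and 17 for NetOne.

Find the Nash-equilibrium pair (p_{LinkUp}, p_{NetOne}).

LinkUp's profit: π = (p_{LinkUp} − 4)(83 − 3p_{LinkUp} + 2p_{NetOne}).
∂π/∂p_{LinkUp} = 95 − 6p_{LinkUp} + 2p_{NetOne} = 0 ⇒ p_{LinkUp} = 95/6 + (1/3)p_{NetOne}.
Similarly p_{NetOne} = 67/3 + (1/3)p_{LinkUp}.
Plugging p_{NetOne} into LinkUp's best response: p_{LinkUp} = 95/6 + (1/3)(67/3 + (1/3)p_{LinkUp}) ⇒ (8/9)p_{LinkUp} = 419/18, so p_{LinkUp} = 26.1875.
Then p_{NetOne} = 67/3 + (1/3)·26.1875 = 31.0625.

26.1875, 31.0625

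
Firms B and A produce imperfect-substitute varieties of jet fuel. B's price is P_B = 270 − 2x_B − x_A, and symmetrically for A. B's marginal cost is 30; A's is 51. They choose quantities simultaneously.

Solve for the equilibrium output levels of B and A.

49.4, 42.4

Firm B's profit: π = x_B(270 − 2x_B − x_A) − 30x_B.
∂π/∂x_B = 240 − 4x_B − x_A = 0 ⇒ x_B = 60 − 0.25x_A.
Similarly x_A = 54.75 − 0.25x_B.
Solving the two reaction functions simultaneously: (1 − (−0.25)(−0.25))x_B = 60 − 0.25·54.75, so 0.9375x_B = 46.3125 and x_B = 49.4.
Then x_A = 54.75 − 0.25·49.4 = 42.4.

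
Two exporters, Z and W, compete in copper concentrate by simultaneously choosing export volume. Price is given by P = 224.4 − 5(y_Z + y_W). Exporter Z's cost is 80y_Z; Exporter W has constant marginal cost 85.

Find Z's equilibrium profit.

496.008

Exporter Z's profit: π = y_Z(224.4 − 5(y_Z + y_W)) − 80y_Z.
∂π/∂y_Z = 144.4 − 10y_Z − 5y_W = 0, so y_Z = 14.44 − 0.5y_W.
By the same steps for W: y_W = 13.94 − 0.5y_Z.
Solving the two reaction functions simultaneously: (1 − (−0.5)(−0.5))y_Z = 14.44 − 0.5·13.94, so 0.75y_Z = 7.47 and y_Z = 9.96.
Then y_W = 13.94 − 0.5·9.96 = 8.96.
Price P = 224.4 − 5·18.92 = 129.8.
Z's profit: (129.8 − 80)·9.96 = 496.008.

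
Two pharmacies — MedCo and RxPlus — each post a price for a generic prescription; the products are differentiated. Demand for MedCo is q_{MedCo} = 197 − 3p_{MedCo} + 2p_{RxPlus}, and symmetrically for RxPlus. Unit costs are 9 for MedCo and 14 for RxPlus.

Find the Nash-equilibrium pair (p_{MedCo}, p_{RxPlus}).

MedCo's profit: π = (p_{MedCo} − 9)(197 − 3p_{MedCo} + 2p_{RxPlus}).
∂π/∂p_{MedCo} = 224 − 6p_{MedCo} + 2p_{RxPlus} = 0 ⇒ p_{MedCo} = 112/3 + (1/3)p_{RxPlus}.
Similarly p_{RxPlus} = 239/6 + (1/3)p_{MedCo}.
Plugging p_{RxPlus} into MedCo's best response: p_{MedCo} = 112/3 + (1/3)(239/6 + (1/3)p_{MedCo}) ⇒ (8/9)p_{MedCo} = 911/18, so p_{MedCo} = 56.9375.
Then p_{RxPlus} = 239/6 + (1/3)·56.9375 = 58.8125.

56.9375, 58.8125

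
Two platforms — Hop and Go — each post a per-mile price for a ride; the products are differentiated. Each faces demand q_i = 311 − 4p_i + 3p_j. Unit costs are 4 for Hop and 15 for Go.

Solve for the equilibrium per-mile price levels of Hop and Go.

Hop's profit: π = (p_{Hop} − 4)(311 − 4p_{Hop} + 3p_{Go}).
∂π/∂p_{Hop} = 327 − 8p_{Hop} + 3p_{Go} = 0 ⇒ p_{Hop} = 40.875 + 0.375p_{Go}.
Similarly p_{Go} = 46.375 + 0.375p_{Hop}.
Solving the two reaction functions simultaneously: (1 − (0.375)(0.375))p_{Hop} = 40.875 + 0.375·46.375, so (55/64)p_{Hop} = 3729/64 and p_{Hop} = 67.8.
Then p_{Go} = 46.375 + 0.375·67.8 = 71.8.

67.8, 71.8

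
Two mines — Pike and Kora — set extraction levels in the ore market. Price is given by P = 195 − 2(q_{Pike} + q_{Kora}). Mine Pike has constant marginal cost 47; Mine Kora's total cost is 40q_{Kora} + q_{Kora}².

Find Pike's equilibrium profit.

1670.42

Mine Pike's profit: π = q_{Pike}(195 − 2(q_{Pike} + q_{Kora})) − 47q_{Pike}.
∂π/∂q_{Pike} = 148 − 4q_{Pike} − 2q_{Kora} = 0, so q_{Pike} = 37 − 0.5q_{Kora}.
For Kora: ∂π/∂q_{Kora} = 155 − 6q_{Kora} − 2q_{Pike} = 0 ⇒ q_{Kora} = 155/6 − (1/3)q_{Pike}.
Substituting the second reaction function into the first: q_{Pike} = 37 − 0.5(155/6 − (1/3)q_{Pike}), which gives (5/6)q_{Pike} = 289/12 ⇒ q_{Pike} = 28.9.
Then q_{Kora} = 155/6 − (1/3)·28.9 = 16.2.
Price P = 195 − 2·45.1 = 104.8.
Pike's profit: (104.8 − 47)·28.9 = 1670.42.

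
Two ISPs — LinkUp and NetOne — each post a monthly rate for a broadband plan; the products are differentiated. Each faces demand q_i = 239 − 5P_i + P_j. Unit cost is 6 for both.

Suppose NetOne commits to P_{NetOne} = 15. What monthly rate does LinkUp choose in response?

LinkUp's profit: π = (P_{LinkUp} − 6)(239 − 5P_{LinkUp} + P_{NetOne}).
∂π/∂P_{LinkUp} = 269 − 10P_{LinkUp} + P_{NetOne} = 0 ⇒ P_{LinkUp} = 26.9 + 0.1P_{NetOne}.
At P_{NetOne} = 15: P_{LinkUp} = 26.9 + 0.1·15 = 28.4.

28.4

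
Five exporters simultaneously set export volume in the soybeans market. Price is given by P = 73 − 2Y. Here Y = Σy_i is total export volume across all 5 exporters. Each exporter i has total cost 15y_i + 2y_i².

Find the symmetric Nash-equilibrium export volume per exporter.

A representative exporter's profit is π_i = y_i(73 − 2Y) − 15y_i − 2y_i², with Y = y_i + Σ_{j≠i} y_j.
First-order condition: 58 − 8y_i − 2Σ_{j≠i} y_j = 0.
With identical exporters, set every y_j = y: then 58 − 8y − 8y = 0, i.e. y = 58/16 = 3.625.

3.625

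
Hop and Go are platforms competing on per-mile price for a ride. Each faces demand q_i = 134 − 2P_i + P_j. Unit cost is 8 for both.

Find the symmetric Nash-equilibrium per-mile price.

Hop's profit: π = (P_{Hop} − 8)(134 − 2P_{Hop} + P_{Go}).
∂π/∂P_{Hop} = 150 − 4P_{Hop} + P_{Go} = 0 ⇒ P_{Hop} = 37.5 + 0.25P_{Go}.
The game is symmetric, so in equilibrium P_{Go} = P_{Hop}: the reaction function gives 0.75P_{Hop} = 37.5, hence P_{Hop} = 50.

50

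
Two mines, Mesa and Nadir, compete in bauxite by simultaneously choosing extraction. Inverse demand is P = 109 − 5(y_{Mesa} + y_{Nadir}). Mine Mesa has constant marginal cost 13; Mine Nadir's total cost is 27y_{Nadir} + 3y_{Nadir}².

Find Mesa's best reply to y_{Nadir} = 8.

Mine Mesa's profit: π = y_{Mesa}(109 − 5(y_{Mesa} + y_{Nadir})) − 13y_{Mesa}.
∂π/∂y_{Mesa} = 96 − 10y_{Mesa} − 5y_{Nadir} = 0, so y_{Mesa} = 9.6 − 0.5y_{Nadir}.
At y_{Nadir} = 8: y_{Mesa} = 9.6 − 0.5·8 = 5.6.

5.6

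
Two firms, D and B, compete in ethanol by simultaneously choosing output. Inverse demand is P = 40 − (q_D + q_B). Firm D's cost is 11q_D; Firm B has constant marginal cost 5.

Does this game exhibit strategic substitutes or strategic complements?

Firm D's profit: π = q_D(40 − (q_D + q_B)) − 11q_D.
∂π/∂q_D = 29 − 2q_D − q_B = 0, so q_D = 14.5 − 0.5q_B.
The best-response slope dq_D/dq_B = −0.5 < 0: the reaction function is downward-sloping, so the choices are strategic substitutes.

strategic substitutes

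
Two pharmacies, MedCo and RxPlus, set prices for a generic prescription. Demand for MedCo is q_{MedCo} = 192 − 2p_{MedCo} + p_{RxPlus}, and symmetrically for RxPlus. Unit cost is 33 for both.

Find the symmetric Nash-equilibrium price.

86

MedCo's profit: π = (p_{MedCo} − 33)(192 − 2p_{MedCo} + p_{RxPlus}).
∂π/∂p_{MedCo} = 258 − 4p_{MedCo} + p_{RxPlus} = 0 ⇒ p_{MedCo} = 64.5 + 0.25p_{RxPlus}.
Setting p_{MedCo} = p_{RxPlus} in the reaction function: p_{MedCo} = 64.5 + 0.25p_{MedCo}, so p_{MedCo} = 64.5 / 0.75 = 86.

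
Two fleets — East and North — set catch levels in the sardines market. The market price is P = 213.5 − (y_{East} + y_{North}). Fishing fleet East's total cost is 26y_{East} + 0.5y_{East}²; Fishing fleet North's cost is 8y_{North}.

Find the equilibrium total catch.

119.7

Fishing fleet East's profit: π = y_{East}(213.5 − (y_{East} + y_{North})) − 26y_{East} − 0.5y_{East}².
∂π/∂y_{East} = 187.5 − 3y_{East} − y_{North} = 0, so y_{East} = 62.5 − (1/3)y_{North}.
For North: ∂π/∂y_{North} = 205.5 − 2y_{North} − y_{East} = 0 ⇒ y_{North} = 102.75 − 0.5y_{East}.
Plugging y_{North} into East's best response: y_{East} = 62.5 − (1/3)(102.75 − 0.5y_{East}) ⇒ (5/6)y_{East} = 28.25, so y_{East} = 33.9.
Then y_{North} = 102.75 − 0.5·33.9 = 85.8.
Total catch: 33.9 + 85.8 = 119.7.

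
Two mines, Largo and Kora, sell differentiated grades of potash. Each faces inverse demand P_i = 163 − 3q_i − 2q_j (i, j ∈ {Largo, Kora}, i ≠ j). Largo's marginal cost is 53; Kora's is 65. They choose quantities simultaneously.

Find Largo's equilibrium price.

96.5

Mine Largo's profit: π = q_{Largo}(163 − 3q_{Largo} − 2q_{Kora}) − 53q_{Largo}.
∂π/∂q_{Largo} = 110 − 6q_{Largo} − 2q_{Kora} = 0 ⇒ q_{Largo} = 55/3 − (1/3)q_{Kora}.
Similarly q_{Kora} = 49/3 − (1/3)q_{Largo}.
Solving the two reaction functions simultaneously: (1 − (−1/3)(−1/3))q_{Largo} = 55/3 − (1/3)·(49/3), so (8/9)q_{Largo} = 116/9 and q_{Largo} = 14.5.
Then q_{Kora} = 49/3 − (1/3)·14.5 = 11.5.
P_{Largo} = 163 − 3·14.5 − 2·11.5 = 96.5.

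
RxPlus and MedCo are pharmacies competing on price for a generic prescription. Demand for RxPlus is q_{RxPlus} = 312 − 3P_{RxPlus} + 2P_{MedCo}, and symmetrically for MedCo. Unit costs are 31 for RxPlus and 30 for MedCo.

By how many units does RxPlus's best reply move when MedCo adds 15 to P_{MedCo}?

5

RxPlus's profit: π = (P_{RxPlus} − 31)(312 − 3P_{RxPlus} + 2P_{MedCo}).
∂π/∂P_{RxPlus} = 405 − 6P_{RxPlus} + 2P_{MedCo} = 0 ⇒ P_{RxPlus} = 67.5 + (1/3)P_{MedCo}.
The reaction-function slope is 1/3, so a 15-unit rise in P_{MedCo} moves P_{RxPlus} by 1/3 × 15 = 5. RxPlus's best response rises — the actions are strategic complements.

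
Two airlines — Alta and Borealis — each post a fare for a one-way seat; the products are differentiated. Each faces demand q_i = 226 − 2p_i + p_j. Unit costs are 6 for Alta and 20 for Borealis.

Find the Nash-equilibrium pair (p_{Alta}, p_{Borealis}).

81.2, 86.8

Alta's profit: π = (p_{Alta} − 6)(226 − 2p_{Alta} + p_{Borealis}).
∂π/∂p_{Alta} = 238 − 4p_{Alta} + p_{Borealis} = 0 ⇒ p_{Alta} = 59.5 + 0.25p_{Borealis}.
Similarly p_{Borealis} = 66.5 + 0.25p_{Alta}.
Substituting the second reaction function into the first: p_{Alta} = 59.5 + 0.25(66.5 + 0.25p_{Alta}), which gives 0.9375p_{Alta} = 76.125 ⇒ p_{Alta} = 81.2.
Then p_{Borealis} = 66.5 + 0.25·81.2 = 86.8.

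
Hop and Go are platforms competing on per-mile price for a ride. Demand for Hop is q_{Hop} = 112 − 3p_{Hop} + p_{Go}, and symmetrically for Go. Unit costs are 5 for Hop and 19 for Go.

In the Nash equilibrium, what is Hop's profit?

Hop's profit: π = (p_{Hop} − 5)(112 − 3p_{Hop} + p_{Go}).
∂π/∂p_{Hop} = 127 − 6p_{Hop} + p_{Go} = 0 ⇒ p_{Hop} = 127/6 + (1/6)p_{Go}.
Similarly p_{Go} = 169/6 + (1/6)p_{Hop}.
Solving the two reaction functions simultaneously: (1 − (1/6)(1/6))p_{Hop} = 127/6 + (1/6)·(169/6), so (35/36)p_{Hop} = 931/36 and p_{Hop} = 26.6.
Then p_{Go} = 169/6 + (1/6)·26.6 = 32.6.
q_{Hop} = 112 − 3·26.6 + 32.6 = 64.8.
Profit = (26.6 − 5)·64.8 = 1399.68.

1399.68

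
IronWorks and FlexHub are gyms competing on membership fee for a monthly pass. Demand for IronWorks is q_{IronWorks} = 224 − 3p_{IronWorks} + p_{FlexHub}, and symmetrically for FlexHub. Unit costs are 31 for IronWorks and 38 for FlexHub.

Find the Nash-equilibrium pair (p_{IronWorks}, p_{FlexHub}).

64, 67

IronWorks's profit: π = (p_{IronWorks} − 31)(224 − 3p_{IronWorks} + p_{FlexHub}).
∂π/∂p_{IronWorks} = 317 − 6p_{IronWorks} + p_{FlexHub} = 0 ⇒ p_{IronWorks} = 317/6 + (1/6)p_{FlexHub}.
Similarly p_{FlexHub} = 169/3 + (1/6)p_{IronWorks}.
Substituting the second reaction function into the first: p_{IronWorks} = 317/6 + (1/6)(169/3 + (1/6)p_{IronWorks}), which gives (35/36)p_{IronWorks} = 560/9 ⇒ p_{IronWorks} = 64.
Then p_{FlexHub} = 169/3 + (1/6)·64 = 67.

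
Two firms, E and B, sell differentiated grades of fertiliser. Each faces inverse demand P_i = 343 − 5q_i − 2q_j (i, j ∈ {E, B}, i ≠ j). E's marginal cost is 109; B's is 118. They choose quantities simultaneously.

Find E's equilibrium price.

Firm E's profit: π = q_E(343 − 5q_E − 2q_B) − 109q_E.
∂π/∂q_E = 234 − 10q_E − 2q_B = 0 ⇒ q_E = 23.4 − 0.2q_B.
Similarly q_B = 22.5 − 0.2q_E.
Substituting the second reaction function into the first: q_E = 23.4 − 0.2(22.5 − 0.2q_E), which gives 0.96q_E = 18.9 ⇒ q_E = 19.6875.
Then q_B = 22.5 − 0.2·19.6875 = 18.5625.
P_E = 343 − 5·19.6875 − 2·18.5625 = 207.4375.

207.4375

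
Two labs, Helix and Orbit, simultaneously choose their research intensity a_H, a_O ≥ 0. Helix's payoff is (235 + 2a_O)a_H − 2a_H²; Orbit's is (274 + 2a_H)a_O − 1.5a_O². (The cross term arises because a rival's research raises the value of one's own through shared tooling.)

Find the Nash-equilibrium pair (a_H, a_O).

Expanding Helix's payoff: 235a_H + 2a_Oa_H − 2a_H².
∂π/∂a_H = 235 + 2a_O − 4a_H = 0, so a_H = 58.75 + 0.5a_O.
Likewise for Orbit: a_O = 274/3 + (2/3)a_H.
Solving the two reaction functions simultaneously: (1 − (0.5)(2/3))a_H = 58.75 + 0.5·(274/3), so (2/3)a_H = 1253/12 and a_H = 156.625.
Then a_O = 274/3 + (2/3)·156.625 = 195.75.

156.625, 195.75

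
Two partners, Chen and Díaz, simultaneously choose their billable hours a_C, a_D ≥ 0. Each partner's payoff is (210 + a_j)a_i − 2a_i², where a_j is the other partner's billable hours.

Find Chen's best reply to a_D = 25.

58.75

Chen's payoff is (210 + a_D)a_C − 2a_C².
∂π/∂a_C = 210 + a_D − 4a_C = 0, so a_C = 52.5 + 0.25a_D.
At a_D = 25: a_C = 52.5 + 0.25·25 = 58.75.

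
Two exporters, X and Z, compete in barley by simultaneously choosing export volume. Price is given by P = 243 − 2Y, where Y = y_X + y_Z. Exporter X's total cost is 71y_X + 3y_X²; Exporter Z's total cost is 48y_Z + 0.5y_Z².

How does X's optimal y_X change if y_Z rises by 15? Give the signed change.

-3

Exporter X's profit: π = y_X(243 − 2(y_X + y_Z)) − 71y_X − 3y_X².
∂π/∂y_X = 172 − 10y_X − 2y_Z = 0, so y_X = 17.2 − 0.2y_Z.
The reaction-function slope is −0.2, so a 15-unit rise in y_Z moves y_X by −0.2 × 15 = −3. X's best response falls — the actions are strategic substitutes.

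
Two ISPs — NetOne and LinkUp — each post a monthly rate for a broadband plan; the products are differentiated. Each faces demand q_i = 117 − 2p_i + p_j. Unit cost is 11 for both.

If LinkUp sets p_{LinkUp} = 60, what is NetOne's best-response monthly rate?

49.75

NetOne's profit: π = (p_{NetOne} − 11)(117 − 2p_{NetOne} + p_{LinkUp}).
∂π/∂p_{NetOne} = 139 − 4p_{NetOne} + p_{LinkUp} = 0 ⇒ p_{NetOne} = 34.75 + 0.25p_{LinkUp}.
At p_{LinkUp} = 60: p_{NetOne} = 34.75 + 0.25·60 = 49.75.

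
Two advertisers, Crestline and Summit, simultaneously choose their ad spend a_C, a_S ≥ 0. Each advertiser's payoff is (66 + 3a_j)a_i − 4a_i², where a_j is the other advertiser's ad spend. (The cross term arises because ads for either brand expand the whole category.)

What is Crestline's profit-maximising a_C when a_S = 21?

Crestline's payoff is (66 + 3a_S)a_C − 4a_C².
∂π/∂a_C = 66 + 3a_S − 8a_C = 0, so a_C = 8.25 + 0.375a_S.
At a_S = 21: a_C = 8.25 + 0.375·21 = 16.125.

16.125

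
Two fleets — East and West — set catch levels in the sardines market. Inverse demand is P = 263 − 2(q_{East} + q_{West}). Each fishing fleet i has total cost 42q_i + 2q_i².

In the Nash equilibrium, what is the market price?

Fishing fleet East's profit: π = q_{East}(263 − 2(q_{East} + q_{West})) − 42q_{East} − 2q_{East}².
∂π/∂q_{East} = 221 − 8q_{East} − 2q_{West} = 0, so q_{East} = 27.625 − 0.25q_{West}.
Setting q_{East} = q_{West} in the reaction function: q_{East} = 27.625 − 0.25q_{East}, so q_{East} = 27.625 / 1.25 = 22.1.
Equilibrium price: P = 263 − 2·44.2 = 174.6.

174.6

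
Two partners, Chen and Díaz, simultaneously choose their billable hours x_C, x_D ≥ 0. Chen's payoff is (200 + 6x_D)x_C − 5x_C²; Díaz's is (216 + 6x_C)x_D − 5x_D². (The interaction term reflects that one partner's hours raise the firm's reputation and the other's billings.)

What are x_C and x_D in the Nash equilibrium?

51.5, 52.5

Expanding Chen's payoff: 200x_C + 6x_Dx_C − 5x_C².
∂π/∂x_C = 200 + 6x_D − 10x_C = 0, so x_C = 20 + 0.6x_D.
Likewise for Díaz: x_D = 21.6 + 0.6x_C.
Plugging x_D into Chen's best response: x_C = 20 + 0.6(21.6 + 0.6x_C) ⇒ 0.64x_C = 32.96, so x_C = 51.5.
Then x_D = 21.6 + 0.6·51.5 = 52.5.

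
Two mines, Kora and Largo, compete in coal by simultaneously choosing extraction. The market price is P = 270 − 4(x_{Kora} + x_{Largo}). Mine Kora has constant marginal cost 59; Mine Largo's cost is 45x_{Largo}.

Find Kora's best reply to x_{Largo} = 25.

Mine Kora's profit: π = x_{Kora}(270 − 4(x_{Kora} + x_{Largo})) − 59x_{Kora}.
∂π/∂x_{Kora} = 211 − 8x_{Kora} − 4x_{Largo} = 0, so x_{Kora} = 26.375 − 0.5x_{Largo}.
At x_{Largo} = 25: x_{Kora} = 26.375 − 0.5·25 = 13.875.

13.875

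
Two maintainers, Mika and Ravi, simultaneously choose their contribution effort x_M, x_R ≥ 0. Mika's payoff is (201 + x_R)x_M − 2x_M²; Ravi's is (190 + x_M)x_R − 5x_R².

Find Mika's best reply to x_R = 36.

Expanding Mika's payoff: 201x_M + x_Rx_M − 2x_M².
∂π/∂x_M = 201 + x_R − 4x_M = 0, so x_M = 50.25 + 0.25x_R.
At x_R = 36: x_M = 50.25 + 0.25·36 = 59.25.

59.25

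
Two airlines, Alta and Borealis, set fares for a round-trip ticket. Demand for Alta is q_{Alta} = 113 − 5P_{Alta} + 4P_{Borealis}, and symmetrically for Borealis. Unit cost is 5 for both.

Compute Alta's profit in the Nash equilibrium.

1620

Alta's profit: π = (P_{Alta} − 5)(113 − 5P_{Alta} + 4P_{Borealis}).
∂π/∂P_{Alta} = 138 − 10P_{Alta} + 4P_{Borealis} = 0 ⇒ P_{Alta} = 13.8 + 0.4P_{Borealis}.
Setting P_{Alta} = P_{Borealis} in the reaction function: P_{Alta} = 13.8 + 0.4P_{Alta}, so P_{Alta} = 13.8 / 0.6 = 23.
q_{Alta} = 113 − 5·23 + 4·23 = 90.
Profit = (23 − 5)·90 = 1620.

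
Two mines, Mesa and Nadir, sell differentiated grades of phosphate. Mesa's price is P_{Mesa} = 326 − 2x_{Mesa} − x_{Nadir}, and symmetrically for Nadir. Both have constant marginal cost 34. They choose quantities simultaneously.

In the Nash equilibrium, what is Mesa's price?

Mine Mesa's profit: π = x_{Mesa}(326 − 2x_{Mesa} − x_{Nadir}) − 34x_{Mesa}.
∂π/∂x_{Mesa} = 292 − 4x_{Mesa} − x_{Nadir} = 0 ⇒ x_{Mesa} = 73 − 0.25x_{Nadir}.
The game is symmetric, so in equilibrium x_{Nadir} = x_{Mesa}: the reaction function gives 1.25x_{Mesa} = 73, hence x_{Mesa} = 58.4.
P_{Mesa} = 326 − 2·58.4 − 58.4 = 150.8.

150.8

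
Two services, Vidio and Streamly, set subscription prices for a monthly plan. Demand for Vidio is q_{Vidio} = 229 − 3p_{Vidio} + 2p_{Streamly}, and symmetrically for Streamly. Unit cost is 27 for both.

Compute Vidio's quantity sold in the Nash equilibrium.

Vidio's profit: π = (p_{Vidio} − 27)(229 − 3p_{Vidio} + 2p_{Streamly}).
∂π/∂p_{Vidio} = 310 − 6p_{Vidio} + 2p_{Streamly} = 0 ⇒ p_{Vidio} = 155/3 + (1/3)p_{Streamly}.
Setting p_{Vidio} = p_{Streamly} in the reaction function: p_{Vidio} = 155/3 + (1/3)p_{Vidio}, so p_{Vidio} = (155/3) / (2/3) = 77.5.
q_{Vidio} = 229 − 3·77.5 + 2·77.5 = 151.5.

151.5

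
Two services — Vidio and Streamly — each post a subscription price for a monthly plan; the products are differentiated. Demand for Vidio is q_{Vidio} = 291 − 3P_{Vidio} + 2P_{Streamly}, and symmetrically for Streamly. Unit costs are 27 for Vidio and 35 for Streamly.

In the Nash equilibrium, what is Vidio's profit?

13668.75

Vidio's profit: π = (P_{Vidio} − 27)(291 − 3P_{Vidio} + 2P_{Streamly}).
∂π/∂P_{Vidio} = 372 − 6P_{Vidio} + 2P_{Streamly} = 0 ⇒ P_{Vidio} = 62 + (1/3)P_{Streamly}.
Similarly P_{Streamly} = 66 + (1/3)P_{Vidio}.
Substituting the second reaction function into the first: P_{Vidio} = 62 + (1/3)(66 + (1/3)P_{Vidio}), which gives (8/9)P_{Vidio} = 84 ⇒ P_{Vidio} = 94.5.
Then P_{Streamly} = 66 + (1/3)·94.5 = 97.5.
q_{Vidio} = 291 − 3·94.5 + 2·97.5 = 202.5.
Profit = (94.5 − 27)·202.5 = 13668.75.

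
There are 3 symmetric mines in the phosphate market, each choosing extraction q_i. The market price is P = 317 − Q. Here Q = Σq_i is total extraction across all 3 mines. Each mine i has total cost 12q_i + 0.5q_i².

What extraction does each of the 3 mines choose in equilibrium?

61

A representative mine's profit is π_i = q_i(317 − Q) − 12q_i − 0.5q_i², with Q = q_i + Σ_{j≠i} q_j.
First-order condition: 305 − 3q_i − Σ_{j≠i} q_j = 0.
Imposing symmetry (q_j = q for all j) turns Σ_{j≠i} q_j into 2q, so 305 = 5q and q = 61.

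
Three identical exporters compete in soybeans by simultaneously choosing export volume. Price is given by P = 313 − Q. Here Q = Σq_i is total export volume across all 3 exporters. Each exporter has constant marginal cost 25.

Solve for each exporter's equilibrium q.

A representative exporter's profit is π_i = q_i(313 − Q) − 25q_i, with Q = q_i + Σ_{j≠i} q_j.
First-order condition: 288 − 2q_i − Σ_{j≠i} q_j = 0.
In a symmetric equilibrium every exporter chooses the same q, so Σ_{j≠i} q_j = 2q. The condition becomes 288 − 4q = 0, giving q = 288/4 = 72.

72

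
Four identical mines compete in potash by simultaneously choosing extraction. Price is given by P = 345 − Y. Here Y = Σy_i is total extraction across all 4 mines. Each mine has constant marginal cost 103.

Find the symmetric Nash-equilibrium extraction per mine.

A representative mine's profit is π_i = y_i(345 − Y) − 103y_i, with Y = y_i + Σ_{j≠i} y_j.
First-order condition: 242 − 2y_i − Σ_{j≠i} y_j = 0.
With identical mines, set every y_j = y: then 242 − 2y − 3y = 0, i.e. y = 242/5 = 48.4.

48.4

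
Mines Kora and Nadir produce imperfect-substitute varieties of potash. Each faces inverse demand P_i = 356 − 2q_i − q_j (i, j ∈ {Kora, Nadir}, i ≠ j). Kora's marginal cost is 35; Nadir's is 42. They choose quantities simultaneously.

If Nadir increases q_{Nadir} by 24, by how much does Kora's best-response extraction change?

-6

Mine Kora's profit: π = q_{Kora}(356 − 2q_{Kora} − q_{Nadir}) − 35q_{Kora}.
∂π/∂q_{Kora} = 321 − 4q_{Kora} − q_{Nadir} = 0 ⇒ q_{Kora} = 80.25 − 0.25q_{Nadir}.
The reaction-function slope is −0.25, so a 24-unit rise in q_{Nadir} moves q_{Kora} by −0.25 × 24 = −6. Kora's best response falls — the actions are strategic substitutes.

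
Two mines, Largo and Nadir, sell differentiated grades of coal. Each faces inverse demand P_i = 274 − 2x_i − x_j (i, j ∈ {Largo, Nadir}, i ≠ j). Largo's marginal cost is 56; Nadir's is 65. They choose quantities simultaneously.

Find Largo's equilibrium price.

144.4

Mine Largo's profit: π = x_{Largo}(274 − 2x_{Largo} − x_{Nadir}) − 56x_{Largo}.
∂π/∂x_{Largo} = 218 − 4x_{Largo} − x_{Nadir} = 0 ⇒ x_{Largo} = 54.5 − 0.25x_{Nadir}.
Similarly x_{Nadir} = 52.25 − 0.25x_{Largo}.
Substituting the second reaction function into the first: x_{Largo} = 54.5 − 0.25(52.25 − 0.25x_{Largo}), which gives 0.9375x_{Largo} = 41.4375 ⇒ x_{Largo} = 44.2.
Then x_{Nadir} = 52.25 − 0.25·44.2 = 41.2.
P_{Largo} = 274 − 2·44.2 − 41.2 = 144.4.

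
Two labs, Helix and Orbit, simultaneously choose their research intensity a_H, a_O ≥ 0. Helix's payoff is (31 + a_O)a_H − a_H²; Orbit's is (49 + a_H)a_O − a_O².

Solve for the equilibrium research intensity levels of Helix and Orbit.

37, 43

Expanding Helix's payoff: 31a_H + a_Oa_H − a_H².
∂π/∂a_H = 31 + a_O − 2a_H = 0, so a_H = 15.5 + 0.5a_O.
Likewise for Orbit: a_O = 24.5 + 0.5a_H.
Solving the two reaction functions simultaneously: (1 − (0.5)(0.5))a_H = 15.5 + 0.5·24.5, so 0.75a_H = 27.75 and a_H = 37.
Then a_O = 24.5 + 0.5·37 = 43.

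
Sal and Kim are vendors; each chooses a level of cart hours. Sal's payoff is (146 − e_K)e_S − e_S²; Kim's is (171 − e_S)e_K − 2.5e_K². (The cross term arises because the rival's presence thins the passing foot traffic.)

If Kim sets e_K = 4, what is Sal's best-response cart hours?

71

Expanding Sal's payoff: 146e_S − e_Ke_S − e_S².
∂π/∂e_S = 146 − e_K − 2e_S = 0, so e_S = 73 − 0.5e_K.
At e_K = 4: e_S = 73 − 0.5·4 = 71.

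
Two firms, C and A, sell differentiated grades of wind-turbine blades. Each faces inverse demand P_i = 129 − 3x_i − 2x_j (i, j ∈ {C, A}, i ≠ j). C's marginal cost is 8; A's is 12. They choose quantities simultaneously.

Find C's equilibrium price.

54.125

Firm C's profit: π = x_C(129 − 3x_C − 2x_A) − 8x_C.
∂π/∂x_C = 121 − 6x_C − 2x_A = 0 ⇒ x_C = 121/6 − (1/3)x_A.
Similarly x_A = 19.5 − (1/3)x_C.
Plugging x_A into C's best response: x_C = 121/6 − (1/3)(19.5 − (1/3)x_C) ⇒ (8/9)x_C = 41/3, so x_C = 15.375.
Then x_A = 19.5 − (1/3)·15.375 = 14.375.
P_C = 129 − 3·15.375 − 2·14.375 = 54.125.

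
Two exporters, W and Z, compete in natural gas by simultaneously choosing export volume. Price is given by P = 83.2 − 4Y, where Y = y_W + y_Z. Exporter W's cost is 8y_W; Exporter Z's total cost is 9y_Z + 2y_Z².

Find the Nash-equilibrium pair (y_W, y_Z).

Exporter W's profit: π = y_W(83.2 − 4(y_W + y_Z)) − 8y_W.
∂π/∂y_W = 75.2 − 8y_W − 4y_Z = 0, so y_W = 9.4 − 0.5y_Z.
For Z: ∂π/∂y_Z = 74.2 − 12y_Z − 4y_W = 0 ⇒ y_Z = 371/60 − (1/3)y_W.
Substituting the second reaction function into the first: y_W = 9.4 − 0.5(371/60 − (1/3)y_W), which gives (5/6)y_W = 757/120 ⇒ y_W = 7.57.
Then y_Z = 371/60 − (1/3)·7.57 = 3.66.

7.57, 3.66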